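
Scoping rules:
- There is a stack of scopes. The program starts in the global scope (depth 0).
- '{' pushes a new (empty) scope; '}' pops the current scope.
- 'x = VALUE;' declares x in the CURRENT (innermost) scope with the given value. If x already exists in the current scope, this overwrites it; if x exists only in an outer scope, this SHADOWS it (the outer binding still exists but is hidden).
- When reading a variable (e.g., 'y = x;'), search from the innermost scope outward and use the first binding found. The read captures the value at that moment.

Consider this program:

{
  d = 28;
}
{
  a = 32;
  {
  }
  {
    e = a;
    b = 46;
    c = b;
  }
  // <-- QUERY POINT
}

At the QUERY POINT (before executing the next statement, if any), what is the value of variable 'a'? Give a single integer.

Step 1: enter scope (depth=1)
Step 2: declare d=28 at depth 1
Step 3: exit scope (depth=0)
Step 4: enter scope (depth=1)
Step 5: declare a=32 at depth 1
Step 6: enter scope (depth=2)
Step 7: exit scope (depth=1)
Step 8: enter scope (depth=2)
Step 9: declare e=(read a)=32 at depth 2
Step 10: declare b=46 at depth 2
Step 11: declare c=(read b)=46 at depth 2
Step 12: exit scope (depth=1)
Visible at query point: a=32

Answer: 32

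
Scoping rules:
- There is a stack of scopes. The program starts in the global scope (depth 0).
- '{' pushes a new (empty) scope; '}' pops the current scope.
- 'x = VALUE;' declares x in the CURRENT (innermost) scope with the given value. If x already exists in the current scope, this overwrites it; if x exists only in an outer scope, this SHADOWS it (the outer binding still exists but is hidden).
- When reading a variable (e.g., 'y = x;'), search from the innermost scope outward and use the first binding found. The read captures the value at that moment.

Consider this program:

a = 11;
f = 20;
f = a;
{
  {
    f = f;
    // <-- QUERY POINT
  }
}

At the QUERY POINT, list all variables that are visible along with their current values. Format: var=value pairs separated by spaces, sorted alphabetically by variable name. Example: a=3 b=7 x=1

Answer: a=11 f=11

Derivation:
Step 1: declare a=11 at depth 0
Step 2: declare f=20 at depth 0
Step 3: declare f=(read a)=11 at depth 0
Step 4: enter scope (depth=1)
Step 5: enter scope (depth=2)
Step 6: declare f=(read f)=11 at depth 2
Visible at query point: a=11 f=11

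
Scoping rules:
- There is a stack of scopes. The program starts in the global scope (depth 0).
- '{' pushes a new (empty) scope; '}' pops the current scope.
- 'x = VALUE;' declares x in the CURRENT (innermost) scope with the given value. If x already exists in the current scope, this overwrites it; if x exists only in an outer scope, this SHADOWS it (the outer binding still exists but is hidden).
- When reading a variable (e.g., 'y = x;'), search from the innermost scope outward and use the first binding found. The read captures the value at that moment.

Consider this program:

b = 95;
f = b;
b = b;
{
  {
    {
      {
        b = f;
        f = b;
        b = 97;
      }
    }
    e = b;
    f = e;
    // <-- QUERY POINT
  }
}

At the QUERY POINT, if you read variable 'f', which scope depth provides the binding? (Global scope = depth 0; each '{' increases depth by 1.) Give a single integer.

Answer: 2

Derivation:
Step 1: declare b=95 at depth 0
Step 2: declare f=(read b)=95 at depth 0
Step 3: declare b=(read b)=95 at depth 0
Step 4: enter scope (depth=1)
Step 5: enter scope (depth=2)
Step 6: enter scope (depth=3)
Step 7: enter scope (depth=4)
Step 8: declare b=(read f)=95 at depth 4
Step 9: declare f=(read b)=95 at depth 4
Step 10: declare b=97 at depth 4
Step 11: exit scope (depth=3)
Step 12: exit scope (depth=2)
Step 13: declare e=(read b)=95 at depth 2
Step 14: declare f=(read e)=95 at depth 2
Visible at query point: b=95 e=95 f=95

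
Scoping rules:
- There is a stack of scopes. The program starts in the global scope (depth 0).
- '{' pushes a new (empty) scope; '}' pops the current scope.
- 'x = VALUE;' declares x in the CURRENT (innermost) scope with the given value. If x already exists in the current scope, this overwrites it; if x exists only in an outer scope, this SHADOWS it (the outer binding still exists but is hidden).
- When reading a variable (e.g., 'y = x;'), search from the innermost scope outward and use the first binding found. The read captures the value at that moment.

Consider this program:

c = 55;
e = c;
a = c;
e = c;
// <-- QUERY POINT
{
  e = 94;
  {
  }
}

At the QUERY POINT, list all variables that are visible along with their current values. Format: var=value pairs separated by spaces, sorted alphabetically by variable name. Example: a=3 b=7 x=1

Step 1: declare c=55 at depth 0
Step 2: declare e=(read c)=55 at depth 0
Step 3: declare a=(read c)=55 at depth 0
Step 4: declare e=(read c)=55 at depth 0
Visible at query point: a=55 c=55 e=55

Answer: a=55 c=55 e=55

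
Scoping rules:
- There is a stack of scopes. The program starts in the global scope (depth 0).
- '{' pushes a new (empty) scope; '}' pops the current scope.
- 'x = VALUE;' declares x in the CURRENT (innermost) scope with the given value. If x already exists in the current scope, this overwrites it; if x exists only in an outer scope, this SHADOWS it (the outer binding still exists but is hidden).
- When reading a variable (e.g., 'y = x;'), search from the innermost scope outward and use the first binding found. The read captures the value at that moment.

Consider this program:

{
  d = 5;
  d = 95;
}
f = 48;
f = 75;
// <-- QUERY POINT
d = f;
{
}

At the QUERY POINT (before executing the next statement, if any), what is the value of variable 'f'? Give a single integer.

Step 1: enter scope (depth=1)
Step 2: declare d=5 at depth 1
Step 3: declare d=95 at depth 1
Step 4: exit scope (depth=0)
Step 5: declare f=48 at depth 0
Step 6: declare f=75 at depth 0
Visible at query point: f=75

Answer: 75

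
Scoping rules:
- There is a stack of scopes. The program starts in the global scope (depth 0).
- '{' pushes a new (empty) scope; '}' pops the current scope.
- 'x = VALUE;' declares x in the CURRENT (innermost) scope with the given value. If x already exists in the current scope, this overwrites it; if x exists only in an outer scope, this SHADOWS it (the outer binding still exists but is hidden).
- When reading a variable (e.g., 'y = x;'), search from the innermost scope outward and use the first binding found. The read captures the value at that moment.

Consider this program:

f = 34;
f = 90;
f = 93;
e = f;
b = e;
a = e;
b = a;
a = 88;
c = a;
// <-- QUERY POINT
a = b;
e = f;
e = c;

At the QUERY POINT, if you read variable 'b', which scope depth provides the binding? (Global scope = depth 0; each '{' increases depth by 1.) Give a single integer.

Step 1: declare f=34 at depth 0
Step 2: declare f=90 at depth 0
Step 3: declare f=93 at depth 0
Step 4: declare e=(read f)=93 at depth 0
Step 5: declare b=(read e)=93 at depth 0
Step 6: declare a=(read e)=93 at depth 0
Step 7: declare b=(read a)=93 at depth 0
Step 8: declare a=88 at depth 0
Step 9: declare c=(read a)=88 at depth 0
Visible at query point: a=88 b=93 c=88 e=93 f=93

Answer: 0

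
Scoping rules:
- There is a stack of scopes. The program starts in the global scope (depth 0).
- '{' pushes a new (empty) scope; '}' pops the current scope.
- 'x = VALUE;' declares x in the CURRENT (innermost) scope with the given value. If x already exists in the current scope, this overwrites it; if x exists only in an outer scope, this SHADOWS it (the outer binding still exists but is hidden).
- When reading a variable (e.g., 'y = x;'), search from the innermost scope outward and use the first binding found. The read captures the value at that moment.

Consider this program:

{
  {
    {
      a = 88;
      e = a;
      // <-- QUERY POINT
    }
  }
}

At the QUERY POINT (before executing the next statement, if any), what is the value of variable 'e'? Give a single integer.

Answer: 88

Derivation:
Step 1: enter scope (depth=1)
Step 2: enter scope (depth=2)
Step 3: enter scope (depth=3)
Step 4: declare a=88 at depth 3
Step 5: declare e=(read a)=88 at depth 3
Visible at query point: a=88 e=88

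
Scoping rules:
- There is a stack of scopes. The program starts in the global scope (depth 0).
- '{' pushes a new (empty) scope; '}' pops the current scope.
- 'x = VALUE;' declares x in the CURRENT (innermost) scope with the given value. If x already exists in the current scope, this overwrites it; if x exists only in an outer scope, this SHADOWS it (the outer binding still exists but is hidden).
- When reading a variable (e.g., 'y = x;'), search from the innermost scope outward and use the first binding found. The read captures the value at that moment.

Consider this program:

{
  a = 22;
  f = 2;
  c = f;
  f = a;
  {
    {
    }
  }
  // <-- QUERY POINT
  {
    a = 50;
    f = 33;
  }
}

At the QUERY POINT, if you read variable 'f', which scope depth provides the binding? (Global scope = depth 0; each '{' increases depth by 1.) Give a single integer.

Answer: 1

Derivation:
Step 1: enter scope (depth=1)
Step 2: declare a=22 at depth 1
Step 3: declare f=2 at depth 1
Step 4: declare c=(read f)=2 at depth 1
Step 5: declare f=(read a)=22 at depth 1
Step 6: enter scope (depth=2)
Step 7: enter scope (depth=3)
Step 8: exit scope (depth=2)
Step 9: exit scope (depth=1)
Visible at query point: a=22 c=2 f=22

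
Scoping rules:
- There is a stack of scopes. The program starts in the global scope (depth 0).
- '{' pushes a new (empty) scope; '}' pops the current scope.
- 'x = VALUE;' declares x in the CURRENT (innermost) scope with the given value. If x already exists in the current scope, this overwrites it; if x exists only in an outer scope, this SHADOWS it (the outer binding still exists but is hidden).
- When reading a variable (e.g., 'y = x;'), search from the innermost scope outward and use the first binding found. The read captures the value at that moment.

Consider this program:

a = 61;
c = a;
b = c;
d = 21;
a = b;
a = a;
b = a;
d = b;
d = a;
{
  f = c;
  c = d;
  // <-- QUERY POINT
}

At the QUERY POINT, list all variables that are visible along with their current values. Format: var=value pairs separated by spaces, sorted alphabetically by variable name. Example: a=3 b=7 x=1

Step 1: declare a=61 at depth 0
Step 2: declare c=(read a)=61 at depth 0
Step 3: declare b=(read c)=61 at depth 0
Step 4: declare d=21 at depth 0
Step 5: declare a=(read b)=61 at depth 0
Step 6: declare a=(read a)=61 at depth 0
Step 7: declare b=(read a)=61 at depth 0
Step 8: declare d=(read b)=61 at depth 0
Step 9: declare d=(read a)=61 at depth 0
Step 10: enter scope (depth=1)
Step 11: declare f=(read c)=61 at depth 1
Step 12: declare c=(read d)=61 at depth 1
Visible at query point: a=61 b=61 c=61 d=61 f=61

Answer: a=61 b=61 c=61 d=61 f=61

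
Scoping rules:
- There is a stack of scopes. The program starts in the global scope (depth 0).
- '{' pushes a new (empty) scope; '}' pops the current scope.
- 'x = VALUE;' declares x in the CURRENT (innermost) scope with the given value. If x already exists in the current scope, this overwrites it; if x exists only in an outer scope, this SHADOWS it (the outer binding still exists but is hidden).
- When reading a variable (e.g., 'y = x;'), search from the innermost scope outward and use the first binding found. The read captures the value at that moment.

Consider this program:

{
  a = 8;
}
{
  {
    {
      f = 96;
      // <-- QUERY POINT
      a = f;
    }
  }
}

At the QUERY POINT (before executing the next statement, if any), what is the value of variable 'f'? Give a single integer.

Step 1: enter scope (depth=1)
Step 2: declare a=8 at depth 1
Step 3: exit scope (depth=0)
Step 4: enter scope (depth=1)
Step 5: enter scope (depth=2)
Step 6: enter scope (depth=3)
Step 7: declare f=96 at depth 3
Visible at query point: f=96

Answer: 96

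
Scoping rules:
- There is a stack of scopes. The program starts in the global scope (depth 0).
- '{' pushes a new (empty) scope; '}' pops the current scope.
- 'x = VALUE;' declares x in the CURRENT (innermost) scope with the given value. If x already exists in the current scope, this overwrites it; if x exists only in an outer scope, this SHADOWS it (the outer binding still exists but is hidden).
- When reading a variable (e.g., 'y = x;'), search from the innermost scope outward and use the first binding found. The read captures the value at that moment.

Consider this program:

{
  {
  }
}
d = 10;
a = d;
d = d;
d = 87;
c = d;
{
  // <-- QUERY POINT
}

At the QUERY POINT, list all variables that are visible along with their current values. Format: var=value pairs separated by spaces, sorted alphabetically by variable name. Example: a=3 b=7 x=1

Step 1: enter scope (depth=1)
Step 2: enter scope (depth=2)
Step 3: exit scope (depth=1)
Step 4: exit scope (depth=0)
Step 5: declare d=10 at depth 0
Step 6: declare a=(read d)=10 at depth 0
Step 7: declare d=(read d)=10 at depth 0
Step 8: declare d=87 at depth 0
Step 9: declare c=(read d)=87 at depth 0
Step 10: enter scope (depth=1)
Visible at query point: a=10 c=87 d=87

Answer: a=10 c=87 d=87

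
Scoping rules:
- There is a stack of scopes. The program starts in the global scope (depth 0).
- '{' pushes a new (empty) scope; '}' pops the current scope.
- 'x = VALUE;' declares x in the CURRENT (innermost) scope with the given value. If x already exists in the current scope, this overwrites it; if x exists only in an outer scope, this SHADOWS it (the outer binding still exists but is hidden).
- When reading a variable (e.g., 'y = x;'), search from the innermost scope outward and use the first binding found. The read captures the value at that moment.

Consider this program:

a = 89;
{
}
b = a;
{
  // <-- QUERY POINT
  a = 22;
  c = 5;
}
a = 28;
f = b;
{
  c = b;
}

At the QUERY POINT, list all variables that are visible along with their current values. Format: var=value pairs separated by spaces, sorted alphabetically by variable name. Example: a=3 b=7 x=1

Step 1: declare a=89 at depth 0
Step 2: enter scope (depth=1)
Step 3: exit scope (depth=0)
Step 4: declare b=(read a)=89 at depth 0
Step 5: enter scope (depth=1)
Visible at query point: a=89 b=89

Answer: a=89 b=89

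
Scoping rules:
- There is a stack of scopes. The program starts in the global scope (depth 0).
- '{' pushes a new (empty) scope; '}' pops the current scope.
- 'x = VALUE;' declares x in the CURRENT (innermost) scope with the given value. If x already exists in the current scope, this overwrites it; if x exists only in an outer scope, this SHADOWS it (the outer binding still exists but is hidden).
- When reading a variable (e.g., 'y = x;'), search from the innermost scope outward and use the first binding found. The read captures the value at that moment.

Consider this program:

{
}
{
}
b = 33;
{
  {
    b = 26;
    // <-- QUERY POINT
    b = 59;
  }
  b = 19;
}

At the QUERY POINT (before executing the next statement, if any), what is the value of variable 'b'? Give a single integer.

Step 1: enter scope (depth=1)
Step 2: exit scope (depth=0)
Step 3: enter scope (depth=1)
Step 4: exit scope (depth=0)
Step 5: declare b=33 at depth 0
Step 6: enter scope (depth=1)
Step 7: enter scope (depth=2)
Step 8: declare b=26 at depth 2
Visible at query point: b=26

Answer: 26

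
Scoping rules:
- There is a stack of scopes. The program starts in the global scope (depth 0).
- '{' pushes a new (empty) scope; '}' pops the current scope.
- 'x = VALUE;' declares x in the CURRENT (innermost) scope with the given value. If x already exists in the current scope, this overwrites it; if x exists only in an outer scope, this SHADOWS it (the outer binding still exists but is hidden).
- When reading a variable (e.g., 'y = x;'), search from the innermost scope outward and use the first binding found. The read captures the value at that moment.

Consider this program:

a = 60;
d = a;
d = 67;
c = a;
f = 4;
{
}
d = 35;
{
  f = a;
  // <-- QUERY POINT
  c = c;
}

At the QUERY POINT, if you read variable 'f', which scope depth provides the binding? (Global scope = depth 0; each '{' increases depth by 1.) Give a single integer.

Step 1: declare a=60 at depth 0
Step 2: declare d=(read a)=60 at depth 0
Step 3: declare d=67 at depth 0
Step 4: declare c=(read a)=60 at depth 0
Step 5: declare f=4 at depth 0
Step 6: enter scope (depth=1)
Step 7: exit scope (depth=0)
Step 8: declare d=35 at depth 0
Step 9: enter scope (depth=1)
Step 10: declare f=(read a)=60 at depth 1
Visible at query point: a=60 c=60 d=35 f=60

Answer: 1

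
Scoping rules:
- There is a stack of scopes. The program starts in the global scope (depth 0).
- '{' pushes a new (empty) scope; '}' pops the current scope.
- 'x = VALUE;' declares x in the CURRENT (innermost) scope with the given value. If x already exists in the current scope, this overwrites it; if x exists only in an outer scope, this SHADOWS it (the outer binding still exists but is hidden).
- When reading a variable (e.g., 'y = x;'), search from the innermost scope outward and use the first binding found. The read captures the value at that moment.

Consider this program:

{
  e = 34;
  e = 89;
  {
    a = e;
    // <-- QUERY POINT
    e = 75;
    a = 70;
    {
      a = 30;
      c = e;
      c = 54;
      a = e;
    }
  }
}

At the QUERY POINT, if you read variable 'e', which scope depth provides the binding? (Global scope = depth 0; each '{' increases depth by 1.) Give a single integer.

Answer: 1

Derivation:
Step 1: enter scope (depth=1)
Step 2: declare e=34 at depth 1
Step 3: declare e=89 at depth 1
Step 4: enter scope (depth=2)
Step 5: declare a=(read e)=89 at depth 2
Visible at query point: a=89 e=89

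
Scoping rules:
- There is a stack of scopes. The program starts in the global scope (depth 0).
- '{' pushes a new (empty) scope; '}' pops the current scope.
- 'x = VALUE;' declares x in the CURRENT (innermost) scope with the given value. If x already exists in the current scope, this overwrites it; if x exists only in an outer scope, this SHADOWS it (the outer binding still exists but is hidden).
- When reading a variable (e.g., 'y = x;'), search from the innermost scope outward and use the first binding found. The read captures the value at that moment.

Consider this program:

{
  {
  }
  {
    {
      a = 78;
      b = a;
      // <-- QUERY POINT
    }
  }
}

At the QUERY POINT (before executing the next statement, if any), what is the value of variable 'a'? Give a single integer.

Step 1: enter scope (depth=1)
Step 2: enter scope (depth=2)
Step 3: exit scope (depth=1)
Step 4: enter scope (depth=2)
Step 5: enter scope (depth=3)
Step 6: declare a=78 at depth 3
Step 7: declare b=(read a)=78 at depth 3
Visible at query point: a=78 b=78

Answer: 78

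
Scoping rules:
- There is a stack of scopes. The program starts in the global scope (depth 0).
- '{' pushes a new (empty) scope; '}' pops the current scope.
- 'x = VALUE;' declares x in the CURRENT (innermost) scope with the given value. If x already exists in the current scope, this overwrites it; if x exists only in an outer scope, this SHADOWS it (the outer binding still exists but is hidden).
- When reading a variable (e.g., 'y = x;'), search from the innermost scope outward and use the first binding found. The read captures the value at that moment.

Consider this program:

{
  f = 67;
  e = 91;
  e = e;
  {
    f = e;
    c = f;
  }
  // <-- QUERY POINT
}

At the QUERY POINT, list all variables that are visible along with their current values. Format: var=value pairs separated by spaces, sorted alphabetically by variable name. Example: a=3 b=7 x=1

Answer: e=91 f=67

Derivation:
Step 1: enter scope (depth=1)
Step 2: declare f=67 at depth 1
Step 3: declare e=91 at depth 1
Step 4: declare e=(read e)=91 at depth 1
Step 5: enter scope (depth=2)
Step 6: declare f=(read e)=91 at depth 2
Step 7: declare c=(read f)=91 at depth 2
Step 8: exit scope (depth=1)
Visible at query point: e=91 f=67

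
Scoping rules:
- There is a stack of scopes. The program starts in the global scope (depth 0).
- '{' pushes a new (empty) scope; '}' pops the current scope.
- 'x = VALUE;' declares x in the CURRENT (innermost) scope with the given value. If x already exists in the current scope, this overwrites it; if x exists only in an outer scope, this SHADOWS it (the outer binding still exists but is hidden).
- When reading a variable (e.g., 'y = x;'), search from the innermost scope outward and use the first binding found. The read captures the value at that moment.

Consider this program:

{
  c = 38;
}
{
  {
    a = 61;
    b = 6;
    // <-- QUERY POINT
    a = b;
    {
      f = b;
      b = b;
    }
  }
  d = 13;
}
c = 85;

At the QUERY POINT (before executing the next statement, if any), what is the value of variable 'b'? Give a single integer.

Step 1: enter scope (depth=1)
Step 2: declare c=38 at depth 1
Step 3: exit scope (depth=0)
Step 4: enter scope (depth=1)
Step 5: enter scope (depth=2)
Step 6: declare a=61 at depth 2
Step 7: declare b=6 at depth 2
Visible at query point: a=61 b=6

Answer: 6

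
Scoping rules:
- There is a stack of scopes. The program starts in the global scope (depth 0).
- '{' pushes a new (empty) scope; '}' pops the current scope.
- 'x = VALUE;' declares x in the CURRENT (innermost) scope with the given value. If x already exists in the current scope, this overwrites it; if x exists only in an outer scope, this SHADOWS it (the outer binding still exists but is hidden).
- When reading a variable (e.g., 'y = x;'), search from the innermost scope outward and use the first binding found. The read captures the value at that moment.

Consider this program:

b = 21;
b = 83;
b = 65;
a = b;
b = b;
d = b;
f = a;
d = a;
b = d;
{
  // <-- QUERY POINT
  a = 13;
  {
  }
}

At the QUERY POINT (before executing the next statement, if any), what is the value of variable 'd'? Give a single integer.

Answer: 65

Derivation:
Step 1: declare b=21 at depth 0
Step 2: declare b=83 at depth 0
Step 3: declare b=65 at depth 0
Step 4: declare a=(read b)=65 at depth 0
Step 5: declare b=(read b)=65 at depth 0
Step 6: declare d=(read b)=65 at depth 0
Step 7: declare f=(read a)=65 at depth 0
Step 8: declare d=(read a)=65 at depth 0
Step 9: declare b=(read d)=65 at depth 0
Step 10: enter scope (depth=1)
Visible at query point: a=65 b=65 d=65 f=65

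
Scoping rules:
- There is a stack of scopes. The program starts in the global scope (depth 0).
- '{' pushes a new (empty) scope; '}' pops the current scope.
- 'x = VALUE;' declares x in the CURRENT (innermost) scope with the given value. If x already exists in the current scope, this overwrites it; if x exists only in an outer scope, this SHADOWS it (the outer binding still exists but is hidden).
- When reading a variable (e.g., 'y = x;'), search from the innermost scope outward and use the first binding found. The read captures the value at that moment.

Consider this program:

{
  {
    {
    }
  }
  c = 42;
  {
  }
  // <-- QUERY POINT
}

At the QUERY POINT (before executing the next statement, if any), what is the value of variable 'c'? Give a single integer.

Answer: 42

Derivation:
Step 1: enter scope (depth=1)
Step 2: enter scope (depth=2)
Step 3: enter scope (depth=3)
Step 4: exit scope (depth=2)
Step 5: exit scope (depth=1)
Step 6: declare c=42 at depth 1
Step 7: enter scope (depth=2)
Step 8: exit scope (depth=1)
Visible at query point: c=42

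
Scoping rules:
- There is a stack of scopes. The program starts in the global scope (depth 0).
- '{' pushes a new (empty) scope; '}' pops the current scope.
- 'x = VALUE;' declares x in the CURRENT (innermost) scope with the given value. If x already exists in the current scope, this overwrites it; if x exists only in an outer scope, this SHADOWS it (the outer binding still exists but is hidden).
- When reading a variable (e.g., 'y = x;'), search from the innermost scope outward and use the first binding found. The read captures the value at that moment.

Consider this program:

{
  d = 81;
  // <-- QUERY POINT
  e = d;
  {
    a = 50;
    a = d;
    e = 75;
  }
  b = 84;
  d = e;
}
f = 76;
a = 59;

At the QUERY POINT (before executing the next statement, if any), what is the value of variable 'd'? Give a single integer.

Answer: 81

Derivation:
Step 1: enter scope (depth=1)
Step 2: declare d=81 at depth 1
Visible at query point: d=81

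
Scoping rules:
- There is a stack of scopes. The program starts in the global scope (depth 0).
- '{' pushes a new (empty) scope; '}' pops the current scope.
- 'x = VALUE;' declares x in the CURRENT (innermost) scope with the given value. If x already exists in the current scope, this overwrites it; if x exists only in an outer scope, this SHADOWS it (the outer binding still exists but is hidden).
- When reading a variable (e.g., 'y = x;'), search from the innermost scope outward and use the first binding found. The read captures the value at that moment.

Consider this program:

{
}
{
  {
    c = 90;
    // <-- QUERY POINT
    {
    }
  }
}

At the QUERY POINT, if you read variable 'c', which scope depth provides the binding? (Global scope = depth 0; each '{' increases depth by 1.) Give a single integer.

Answer: 2

Derivation:
Step 1: enter scope (depth=1)
Step 2: exit scope (depth=0)
Step 3: enter scope (depth=1)
Step 4: enter scope (depth=2)
Step 5: declare c=90 at depth 2
Visible at query point: c=90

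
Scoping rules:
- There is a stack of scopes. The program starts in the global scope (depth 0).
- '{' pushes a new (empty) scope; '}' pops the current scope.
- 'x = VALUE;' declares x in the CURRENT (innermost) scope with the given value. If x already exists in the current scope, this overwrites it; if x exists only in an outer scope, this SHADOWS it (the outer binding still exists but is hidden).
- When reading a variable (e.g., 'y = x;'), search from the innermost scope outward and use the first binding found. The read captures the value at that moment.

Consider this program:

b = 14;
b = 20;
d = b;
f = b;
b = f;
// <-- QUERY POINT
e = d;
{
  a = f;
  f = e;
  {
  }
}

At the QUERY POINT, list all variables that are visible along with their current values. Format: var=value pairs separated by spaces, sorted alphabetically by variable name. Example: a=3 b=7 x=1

Answer: b=20 d=20 f=20

Derivation:
Step 1: declare b=14 at depth 0
Step 2: declare b=20 at depth 0
Step 3: declare d=(read b)=20 at depth 0
Step 4: declare f=(read b)=20 at depth 0
Step 5: declare b=(read f)=20 at depth 0
Visible at query point: b=20 d=20 f=20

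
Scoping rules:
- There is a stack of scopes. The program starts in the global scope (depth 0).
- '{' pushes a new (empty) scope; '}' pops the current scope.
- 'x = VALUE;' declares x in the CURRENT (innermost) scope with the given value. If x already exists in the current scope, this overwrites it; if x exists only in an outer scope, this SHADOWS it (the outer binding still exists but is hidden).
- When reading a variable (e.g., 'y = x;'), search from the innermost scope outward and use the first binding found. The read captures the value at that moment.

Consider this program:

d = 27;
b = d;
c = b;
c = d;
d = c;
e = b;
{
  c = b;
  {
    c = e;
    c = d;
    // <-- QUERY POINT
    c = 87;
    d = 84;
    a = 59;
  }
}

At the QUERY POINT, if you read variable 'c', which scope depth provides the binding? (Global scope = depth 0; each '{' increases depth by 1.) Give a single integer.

Answer: 2

Derivation:
Step 1: declare d=27 at depth 0
Step 2: declare b=(read d)=27 at depth 0
Step 3: declare c=(read b)=27 at depth 0
Step 4: declare c=(read d)=27 at depth 0
Step 5: declare d=(read c)=27 at depth 0
Step 6: declare e=(read b)=27 at depth 0
Step 7: enter scope (depth=1)
Step 8: declare c=(read b)=27 at depth 1
Step 9: enter scope (depth=2)
Step 10: declare c=(read e)=27 at depth 2
Step 11: declare c=(read d)=27 at depth 2
Visible at query point: b=27 c=27 d=27 e=27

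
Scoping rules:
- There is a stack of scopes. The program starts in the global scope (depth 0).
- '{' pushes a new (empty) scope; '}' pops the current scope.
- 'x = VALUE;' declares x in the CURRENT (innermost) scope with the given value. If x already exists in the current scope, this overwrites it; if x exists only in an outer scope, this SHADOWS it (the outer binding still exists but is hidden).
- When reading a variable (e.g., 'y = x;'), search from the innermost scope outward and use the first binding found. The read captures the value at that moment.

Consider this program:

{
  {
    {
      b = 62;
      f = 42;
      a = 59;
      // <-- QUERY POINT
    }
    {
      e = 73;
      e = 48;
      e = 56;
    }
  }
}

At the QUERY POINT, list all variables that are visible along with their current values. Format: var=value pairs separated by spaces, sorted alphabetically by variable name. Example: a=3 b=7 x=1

Step 1: enter scope (depth=1)
Step 2: enter scope (depth=2)
Step 3: enter scope (depth=3)
Step 4: declare b=62 at depth 3
Step 5: declare f=42 at depth 3
Step 6: declare a=59 at depth 3
Visible at query point: a=59 b=62 f=42

Answer: a=59 b=62 f=42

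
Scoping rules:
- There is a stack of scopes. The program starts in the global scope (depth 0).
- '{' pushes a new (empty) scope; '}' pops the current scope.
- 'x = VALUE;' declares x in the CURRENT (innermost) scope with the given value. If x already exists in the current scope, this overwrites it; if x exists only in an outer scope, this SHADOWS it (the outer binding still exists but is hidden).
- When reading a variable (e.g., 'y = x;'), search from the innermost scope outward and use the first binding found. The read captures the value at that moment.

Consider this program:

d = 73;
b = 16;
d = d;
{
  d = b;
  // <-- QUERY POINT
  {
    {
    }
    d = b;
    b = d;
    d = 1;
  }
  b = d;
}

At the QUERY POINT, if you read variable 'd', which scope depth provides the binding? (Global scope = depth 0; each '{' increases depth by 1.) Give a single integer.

Answer: 1

Derivation:
Step 1: declare d=73 at depth 0
Step 2: declare b=16 at depth 0
Step 3: declare d=(read d)=73 at depth 0
Step 4: enter scope (depth=1)
Step 5: declare d=(read b)=16 at depth 1
Visible at query point: b=16 d=16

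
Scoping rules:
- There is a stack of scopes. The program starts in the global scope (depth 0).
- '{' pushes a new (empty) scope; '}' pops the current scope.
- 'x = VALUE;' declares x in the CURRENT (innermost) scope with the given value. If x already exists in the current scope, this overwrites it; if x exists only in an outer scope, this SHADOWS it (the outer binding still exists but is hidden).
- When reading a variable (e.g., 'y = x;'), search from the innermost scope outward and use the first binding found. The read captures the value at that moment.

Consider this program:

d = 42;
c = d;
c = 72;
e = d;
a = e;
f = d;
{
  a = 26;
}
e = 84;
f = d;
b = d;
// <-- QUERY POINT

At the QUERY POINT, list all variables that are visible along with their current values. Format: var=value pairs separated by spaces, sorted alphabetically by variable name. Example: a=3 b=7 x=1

Answer: a=42 b=42 c=72 d=42 e=84 f=42

Derivation:
Step 1: declare d=42 at depth 0
Step 2: declare c=(read d)=42 at depth 0
Step 3: declare c=72 at depth 0
Step 4: declare e=(read d)=42 at depth 0
Step 5: declare a=(read e)=42 at depth 0
Step 6: declare f=(read d)=42 at depth 0
Step 7: enter scope (depth=1)
Step 8: declare a=26 at depth 1
Step 9: exit scope (depth=0)
Step 10: declare e=84 at depth 0
Step 11: declare f=(read d)=42 at depth 0
Step 12: declare b=(read d)=42 at depth 0
Visible at query point: a=42 b=42 c=72 d=42 e=84 f=42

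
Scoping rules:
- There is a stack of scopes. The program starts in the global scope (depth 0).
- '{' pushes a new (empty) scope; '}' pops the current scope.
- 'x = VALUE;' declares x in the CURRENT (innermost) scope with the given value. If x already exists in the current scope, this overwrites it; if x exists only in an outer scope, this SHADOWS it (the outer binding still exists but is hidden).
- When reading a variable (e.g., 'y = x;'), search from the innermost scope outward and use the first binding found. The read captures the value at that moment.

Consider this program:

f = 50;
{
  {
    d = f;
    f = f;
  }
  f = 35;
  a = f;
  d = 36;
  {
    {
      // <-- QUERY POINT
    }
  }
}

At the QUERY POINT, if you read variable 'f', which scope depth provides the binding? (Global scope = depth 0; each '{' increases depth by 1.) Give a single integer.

Answer: 1

Derivation:
Step 1: declare f=50 at depth 0
Step 2: enter scope (depth=1)
Step 3: enter scope (depth=2)
Step 4: declare d=(read f)=50 at depth 2
Step 5: declare f=(read f)=50 at depth 2
Step 6: exit scope (depth=1)
Step 7: declare f=35 at depth 1
Step 8: declare a=(read f)=35 at depth 1
Step 9: declare d=36 at depth 1
Step 10: enter scope (depth=2)
Step 11: enter scope (depth=3)
Visible at query point: a=35 d=36 f=35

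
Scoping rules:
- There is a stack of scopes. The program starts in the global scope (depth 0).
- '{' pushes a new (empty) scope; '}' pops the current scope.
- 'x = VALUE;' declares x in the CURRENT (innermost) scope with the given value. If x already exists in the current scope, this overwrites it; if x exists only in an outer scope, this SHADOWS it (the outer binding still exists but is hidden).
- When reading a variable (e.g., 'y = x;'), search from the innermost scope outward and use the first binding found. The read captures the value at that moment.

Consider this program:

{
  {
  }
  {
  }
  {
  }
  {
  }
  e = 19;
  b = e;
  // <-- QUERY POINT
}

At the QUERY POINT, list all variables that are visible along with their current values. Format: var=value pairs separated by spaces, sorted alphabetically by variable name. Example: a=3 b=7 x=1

Answer: b=19 e=19

Derivation:
Step 1: enter scope (depth=1)
Step 2: enter scope (depth=2)
Step 3: exit scope (depth=1)
Step 4: enter scope (depth=2)
Step 5: exit scope (depth=1)
Step 6: enter scope (depth=2)
Step 7: exit scope (depth=1)
Step 8: enter scope (depth=2)
Step 9: exit scope (depth=1)
Step 10: declare e=19 at depth 1
Step 11: declare b=(read e)=19 at depth 1
Visible at query point: b=19 e=19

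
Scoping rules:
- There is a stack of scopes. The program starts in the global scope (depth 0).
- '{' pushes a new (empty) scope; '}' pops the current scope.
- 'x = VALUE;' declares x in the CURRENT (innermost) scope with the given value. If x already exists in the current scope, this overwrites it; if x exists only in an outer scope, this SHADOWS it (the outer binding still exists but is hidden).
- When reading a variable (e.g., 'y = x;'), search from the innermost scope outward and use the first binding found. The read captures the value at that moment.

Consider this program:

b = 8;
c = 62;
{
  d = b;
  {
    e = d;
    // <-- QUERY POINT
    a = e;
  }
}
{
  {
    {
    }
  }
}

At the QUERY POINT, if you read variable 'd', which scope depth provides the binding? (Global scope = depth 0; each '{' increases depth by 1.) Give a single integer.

Answer: 1

Derivation:
Step 1: declare b=8 at depth 0
Step 2: declare c=62 at depth 0
Step 3: enter scope (depth=1)
Step 4: declare d=(read b)=8 at depth 1
Step 5: enter scope (depth=2)
Step 6: declare e=(read d)=8 at depth 2
Visible at query point: b=8 c=62 d=8 e=8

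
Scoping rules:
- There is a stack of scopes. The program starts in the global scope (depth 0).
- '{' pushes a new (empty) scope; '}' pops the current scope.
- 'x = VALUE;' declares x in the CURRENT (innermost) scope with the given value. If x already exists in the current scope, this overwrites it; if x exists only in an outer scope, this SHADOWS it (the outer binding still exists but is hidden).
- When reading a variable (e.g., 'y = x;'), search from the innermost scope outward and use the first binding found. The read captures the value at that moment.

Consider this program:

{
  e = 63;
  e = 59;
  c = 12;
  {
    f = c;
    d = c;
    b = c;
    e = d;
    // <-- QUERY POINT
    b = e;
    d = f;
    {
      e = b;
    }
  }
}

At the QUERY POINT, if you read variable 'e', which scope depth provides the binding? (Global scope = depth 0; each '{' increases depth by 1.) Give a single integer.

Answer: 2

Derivation:
Step 1: enter scope (depth=1)
Step 2: declare e=63 at depth 1
Step 3: declare e=59 at depth 1
Step 4: declare c=12 at depth 1
Step 5: enter scope (depth=2)
Step 6: declare f=(read c)=12 at depth 2
Step 7: declare d=(read c)=12 at depth 2
Step 8: declare b=(read c)=12 at depth 2
Step 9: declare e=(read d)=12 at depth 2
Visible at query point: b=12 c=12 d=12 e=12 f=12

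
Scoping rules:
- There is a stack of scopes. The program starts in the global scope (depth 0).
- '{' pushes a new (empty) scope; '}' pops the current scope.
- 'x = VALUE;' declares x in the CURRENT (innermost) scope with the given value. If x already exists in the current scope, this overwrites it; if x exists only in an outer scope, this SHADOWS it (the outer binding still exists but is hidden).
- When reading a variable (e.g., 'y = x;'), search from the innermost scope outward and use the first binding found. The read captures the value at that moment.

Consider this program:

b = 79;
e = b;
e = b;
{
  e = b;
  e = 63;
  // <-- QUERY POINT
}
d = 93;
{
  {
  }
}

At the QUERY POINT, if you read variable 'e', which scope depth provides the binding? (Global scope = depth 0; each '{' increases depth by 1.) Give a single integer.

Answer: 1

Derivation:
Step 1: declare b=79 at depth 0
Step 2: declare e=(read b)=79 at depth 0
Step 3: declare e=(read b)=79 at depth 0
Step 4: enter scope (depth=1)
Step 5: declare e=(read b)=79 at depth 1
Step 6: declare e=63 at depth 1
Visible at query point: b=79 e=63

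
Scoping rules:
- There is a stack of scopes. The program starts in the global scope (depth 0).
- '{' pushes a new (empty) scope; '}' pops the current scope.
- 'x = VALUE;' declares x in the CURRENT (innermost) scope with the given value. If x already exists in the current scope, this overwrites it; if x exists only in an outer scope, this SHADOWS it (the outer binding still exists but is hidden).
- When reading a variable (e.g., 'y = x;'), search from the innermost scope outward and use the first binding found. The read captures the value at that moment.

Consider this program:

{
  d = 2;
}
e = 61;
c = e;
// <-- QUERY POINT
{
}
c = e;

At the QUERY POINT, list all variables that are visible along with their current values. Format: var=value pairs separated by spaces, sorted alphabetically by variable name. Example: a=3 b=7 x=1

Answer: c=61 e=61

Derivation:
Step 1: enter scope (depth=1)
Step 2: declare d=2 at depth 1
Step 3: exit scope (depth=0)
Step 4: declare e=61 at depth 0
Step 5: declare c=(read e)=61 at depth 0
Visible at query point: c=61 e=61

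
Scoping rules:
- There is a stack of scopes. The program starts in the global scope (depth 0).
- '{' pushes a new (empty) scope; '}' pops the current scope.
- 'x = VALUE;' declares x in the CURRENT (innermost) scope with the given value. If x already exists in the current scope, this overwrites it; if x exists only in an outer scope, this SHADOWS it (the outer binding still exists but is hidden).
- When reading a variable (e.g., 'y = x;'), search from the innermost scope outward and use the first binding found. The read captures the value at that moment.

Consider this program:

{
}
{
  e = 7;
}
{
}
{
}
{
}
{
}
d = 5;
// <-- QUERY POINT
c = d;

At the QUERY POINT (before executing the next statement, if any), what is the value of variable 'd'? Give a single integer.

Step 1: enter scope (depth=1)
Step 2: exit scope (depth=0)
Step 3: enter scope (depth=1)
Step 4: declare e=7 at depth 1
Step 5: exit scope (depth=0)
Step 6: enter scope (depth=1)
Step 7: exit scope (depth=0)
Step 8: enter scope (depth=1)
Step 9: exit scope (depth=0)
Step 10: enter scope (depth=1)
Step 11: exit scope (depth=0)
Step 12: enter scope (depth=1)
Step 13: exit scope (depth=0)
Step 14: declare d=5 at depth 0
Visible at query point: d=5

Answer: 5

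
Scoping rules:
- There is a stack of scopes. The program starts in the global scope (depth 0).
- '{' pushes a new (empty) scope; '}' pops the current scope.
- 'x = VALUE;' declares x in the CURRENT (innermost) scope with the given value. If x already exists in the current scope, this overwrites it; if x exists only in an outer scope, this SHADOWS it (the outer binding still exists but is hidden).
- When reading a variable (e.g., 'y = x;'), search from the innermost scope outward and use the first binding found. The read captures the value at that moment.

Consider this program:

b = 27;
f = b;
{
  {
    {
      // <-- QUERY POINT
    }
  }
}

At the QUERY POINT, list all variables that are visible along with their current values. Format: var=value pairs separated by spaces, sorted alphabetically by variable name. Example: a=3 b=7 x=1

Answer: b=27 f=27

Derivation:
Step 1: declare b=27 at depth 0
Step 2: declare f=(read b)=27 at depth 0
Step 3: enter scope (depth=1)
Step 4: enter scope (depth=2)
Step 5: enter scope (depth=3)
Visible at query point: b=27 f=27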